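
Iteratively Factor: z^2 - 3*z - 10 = (z - 5)*(z + 2)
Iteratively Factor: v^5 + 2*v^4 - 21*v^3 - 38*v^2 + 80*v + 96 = (v - 4)*(v^4 + 6*v^3 + 3*v^2 - 26*v - 24) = (v - 4)*(v + 1)*(v^3 + 5*v^2 - 2*v - 24) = (v - 4)*(v + 1)*(v + 3)*(v^2 + 2*v - 8) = (v - 4)*(v - 2)*(v + 1)*(v + 3)*(v + 4)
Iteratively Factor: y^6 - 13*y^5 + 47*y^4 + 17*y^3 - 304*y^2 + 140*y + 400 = (y - 2)*(y^5 - 11*y^4 + 25*y^3 + 67*y^2 - 170*y - 200) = (y - 2)*(y + 1)*(y^4 - 12*y^3 + 37*y^2 + 30*y - 200) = (y - 5)*(y - 2)*(y + 1)*(y^3 - 7*y^2 + 2*y + 40) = (y - 5)*(y - 2)*(y + 1)*(y + 2)*(y^2 - 9*y + 20) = (y - 5)*(y - 4)*(y - 2)*(y + 1)*(y + 2)*(y - 5)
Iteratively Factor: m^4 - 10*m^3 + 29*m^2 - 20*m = (m - 5)*(m^3 - 5*m^2 + 4*m) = m*(m - 5)*(m^2 - 5*m + 4) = m*(m - 5)*(m - 4)*(m - 1)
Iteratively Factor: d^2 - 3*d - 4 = (d + 1)*(d - 4)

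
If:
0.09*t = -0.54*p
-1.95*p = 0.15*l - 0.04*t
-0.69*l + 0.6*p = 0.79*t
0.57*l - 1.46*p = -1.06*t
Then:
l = 0.00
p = 0.00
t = 0.00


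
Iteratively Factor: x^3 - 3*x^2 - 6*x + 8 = (x - 4)*(x^2 + x - 2) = (x - 4)*(x + 2)*(x - 1)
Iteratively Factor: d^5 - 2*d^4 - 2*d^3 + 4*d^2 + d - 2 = (d - 1)*(d^4 - d^3 - 3*d^2 + d + 2) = (d - 1)^2*(d^3 - 3*d - 2) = (d - 2)*(d - 1)^2*(d^2 + 2*d + 1) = (d - 2)*(d - 1)^2*(d + 1)*(d + 1)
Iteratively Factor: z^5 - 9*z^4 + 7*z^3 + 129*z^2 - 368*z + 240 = (z - 4)*(z^4 - 5*z^3 - 13*z^2 + 77*z - 60) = (z - 4)*(z + 4)*(z^3 - 9*z^2 + 23*z - 15) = (z - 4)*(z - 3)*(z + 4)*(z^2 - 6*z + 5) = (z - 5)*(z - 4)*(z - 3)*(z + 4)*(z - 1)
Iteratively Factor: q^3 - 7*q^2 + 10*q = (q - 5)*(q^2 - 2*q) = q*(q - 5)*(q - 2)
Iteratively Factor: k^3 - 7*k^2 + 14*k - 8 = (k - 1)*(k^2 - 6*k + 8) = (k - 2)*(k - 1)*(k - 4)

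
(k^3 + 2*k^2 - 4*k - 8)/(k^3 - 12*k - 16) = (k - 2)/(k - 4)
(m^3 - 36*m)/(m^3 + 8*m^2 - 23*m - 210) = m*(m - 6)/(m^2 + 2*m - 35)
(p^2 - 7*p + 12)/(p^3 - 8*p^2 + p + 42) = (p - 4)/(p^2 - 5*p - 14)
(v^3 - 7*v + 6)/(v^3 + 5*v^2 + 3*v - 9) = (v - 2)/(v + 3)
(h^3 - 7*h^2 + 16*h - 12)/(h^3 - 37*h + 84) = (h^2 - 4*h + 4)/(h^2 + 3*h - 28)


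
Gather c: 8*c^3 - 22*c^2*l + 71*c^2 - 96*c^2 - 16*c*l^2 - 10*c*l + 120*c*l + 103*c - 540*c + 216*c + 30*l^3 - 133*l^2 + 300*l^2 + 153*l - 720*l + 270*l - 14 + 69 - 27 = 8*c^3 + c^2*(-22*l - 25) + c*(-16*l^2 + 110*l - 221) + 30*l^3 + 167*l^2 - 297*l + 28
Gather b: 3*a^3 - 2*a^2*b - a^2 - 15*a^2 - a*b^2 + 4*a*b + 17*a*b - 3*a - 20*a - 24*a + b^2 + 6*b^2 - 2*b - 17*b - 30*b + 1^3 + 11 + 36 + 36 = 3*a^3 - 16*a^2 - 47*a + b^2*(7 - a) + b*(-2*a^2 + 21*a - 49) + 84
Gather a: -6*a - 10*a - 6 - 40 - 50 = -16*a - 96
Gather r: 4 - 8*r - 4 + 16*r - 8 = 8*r - 8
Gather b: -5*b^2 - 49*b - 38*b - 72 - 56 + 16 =-5*b^2 - 87*b - 112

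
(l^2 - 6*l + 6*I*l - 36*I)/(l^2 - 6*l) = (l + 6*I)/l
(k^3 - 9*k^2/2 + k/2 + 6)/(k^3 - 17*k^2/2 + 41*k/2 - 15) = (k^2 - 3*k - 4)/(k^2 - 7*k + 10)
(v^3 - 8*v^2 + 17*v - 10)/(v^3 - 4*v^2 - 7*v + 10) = (v - 2)/(v + 2)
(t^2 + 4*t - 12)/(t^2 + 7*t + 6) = (t - 2)/(t + 1)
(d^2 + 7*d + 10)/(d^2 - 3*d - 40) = (d + 2)/(d - 8)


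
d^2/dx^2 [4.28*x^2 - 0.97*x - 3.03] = 8.56000000000000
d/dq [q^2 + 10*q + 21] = 2*q + 10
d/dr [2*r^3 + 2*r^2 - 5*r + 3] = 6*r^2 + 4*r - 5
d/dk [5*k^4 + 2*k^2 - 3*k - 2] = 20*k^3 + 4*k - 3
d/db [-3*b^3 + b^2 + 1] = b*(2 - 9*b)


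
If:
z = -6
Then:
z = -6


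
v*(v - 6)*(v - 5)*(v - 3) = v^4 - 14*v^3 + 63*v^2 - 90*v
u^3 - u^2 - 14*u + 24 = (u - 3)*(u - 2)*(u + 4)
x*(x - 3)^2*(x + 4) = x^4 - 2*x^3 - 15*x^2 + 36*x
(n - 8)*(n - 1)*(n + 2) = n^3 - 7*n^2 - 10*n + 16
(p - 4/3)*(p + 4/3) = p^2 - 16/9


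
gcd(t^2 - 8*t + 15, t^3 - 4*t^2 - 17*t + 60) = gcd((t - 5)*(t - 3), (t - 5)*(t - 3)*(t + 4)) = t^2 - 8*t + 15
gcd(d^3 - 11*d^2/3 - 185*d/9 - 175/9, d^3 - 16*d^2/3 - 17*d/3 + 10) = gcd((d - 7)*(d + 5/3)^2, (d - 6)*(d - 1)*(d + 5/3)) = d + 5/3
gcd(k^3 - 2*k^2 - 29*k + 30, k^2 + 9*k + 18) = 1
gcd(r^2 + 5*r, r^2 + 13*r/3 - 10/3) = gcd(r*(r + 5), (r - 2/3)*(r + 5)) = r + 5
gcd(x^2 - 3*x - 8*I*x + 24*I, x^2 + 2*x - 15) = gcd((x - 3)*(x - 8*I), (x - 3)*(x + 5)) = x - 3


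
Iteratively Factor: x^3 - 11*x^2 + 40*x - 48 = (x - 4)*(x^2 - 7*x + 12) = (x - 4)^2*(x - 3)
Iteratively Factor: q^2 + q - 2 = (q + 2)*(q - 1)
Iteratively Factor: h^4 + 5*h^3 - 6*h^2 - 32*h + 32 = (h - 1)*(h^3 + 6*h^2 - 32) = (h - 1)*(h + 4)*(h^2 + 2*h - 8) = (h - 2)*(h - 1)*(h + 4)*(h + 4)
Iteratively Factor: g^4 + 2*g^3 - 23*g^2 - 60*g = (g)*(g^3 + 2*g^2 - 23*g - 60) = g*(g + 3)*(g^2 - g - 20) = g*(g - 5)*(g + 3)*(g + 4)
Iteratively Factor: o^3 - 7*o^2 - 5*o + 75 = (o - 5)*(o^2 - 2*o - 15) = (o - 5)*(o + 3)*(o - 5)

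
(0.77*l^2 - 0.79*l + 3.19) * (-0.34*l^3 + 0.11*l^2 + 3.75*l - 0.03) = -0.2618*l^5 + 0.3533*l^4 + 1.716*l^3 - 2.6347*l^2 + 11.9862*l - 0.0957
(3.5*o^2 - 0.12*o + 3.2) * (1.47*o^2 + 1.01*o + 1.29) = 5.145*o^4 + 3.3586*o^3 + 9.0978*o^2 + 3.0772*o + 4.128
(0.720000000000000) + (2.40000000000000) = 3.12000000000000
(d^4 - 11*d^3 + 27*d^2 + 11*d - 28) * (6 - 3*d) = -3*d^5 + 39*d^4 - 147*d^3 + 129*d^2 + 150*d - 168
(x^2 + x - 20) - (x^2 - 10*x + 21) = 11*x - 41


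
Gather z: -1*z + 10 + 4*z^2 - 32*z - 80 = 4*z^2 - 33*z - 70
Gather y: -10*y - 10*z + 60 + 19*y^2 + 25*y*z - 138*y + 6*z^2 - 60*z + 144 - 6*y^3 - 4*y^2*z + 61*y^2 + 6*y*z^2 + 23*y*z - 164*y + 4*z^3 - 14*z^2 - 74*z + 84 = -6*y^3 + y^2*(80 - 4*z) + y*(6*z^2 + 48*z - 312) + 4*z^3 - 8*z^2 - 144*z + 288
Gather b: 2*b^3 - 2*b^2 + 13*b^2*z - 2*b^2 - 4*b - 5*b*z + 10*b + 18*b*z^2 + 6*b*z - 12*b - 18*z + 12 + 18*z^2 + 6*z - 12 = 2*b^3 + b^2*(13*z - 4) + b*(18*z^2 + z - 6) + 18*z^2 - 12*z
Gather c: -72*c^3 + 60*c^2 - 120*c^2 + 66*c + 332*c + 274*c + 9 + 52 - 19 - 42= -72*c^3 - 60*c^2 + 672*c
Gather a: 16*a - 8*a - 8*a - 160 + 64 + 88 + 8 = 0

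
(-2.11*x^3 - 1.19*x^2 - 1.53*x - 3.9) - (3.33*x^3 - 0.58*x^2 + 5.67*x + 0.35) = -5.44*x^3 - 0.61*x^2 - 7.2*x - 4.25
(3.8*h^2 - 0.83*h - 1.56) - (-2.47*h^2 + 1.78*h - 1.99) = 6.27*h^2 - 2.61*h + 0.43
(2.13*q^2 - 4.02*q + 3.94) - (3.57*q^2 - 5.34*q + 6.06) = -1.44*q^2 + 1.32*q - 2.12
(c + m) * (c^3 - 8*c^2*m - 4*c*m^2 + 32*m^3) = c^4 - 7*c^3*m - 12*c^2*m^2 + 28*c*m^3 + 32*m^4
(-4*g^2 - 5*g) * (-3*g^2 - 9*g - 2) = 12*g^4 + 51*g^3 + 53*g^2 + 10*g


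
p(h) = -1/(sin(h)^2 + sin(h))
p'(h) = -(-2*sin(h)*cos(h) - cos(h))/(sin(h)^2 + sin(h))^2 = (2/tan(h) + cos(h)/sin(h)^2)/(sin(h) + 1)^2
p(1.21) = -0.55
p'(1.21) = 0.31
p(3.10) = -23.09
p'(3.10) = -576.96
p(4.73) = 6449.70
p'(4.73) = -732329.41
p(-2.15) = 7.33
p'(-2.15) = 19.79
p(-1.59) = 5424.44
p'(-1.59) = 564816.08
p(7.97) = -0.51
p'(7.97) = -0.09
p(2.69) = -1.60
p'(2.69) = -4.29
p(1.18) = -0.56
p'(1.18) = 0.34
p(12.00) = 4.02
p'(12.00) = -1.00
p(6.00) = 4.97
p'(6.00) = 10.45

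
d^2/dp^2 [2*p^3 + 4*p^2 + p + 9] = 12*p + 8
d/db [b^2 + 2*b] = 2*b + 2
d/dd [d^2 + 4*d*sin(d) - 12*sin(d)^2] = 4*d*cos(d) + 2*d + 4*sin(d) - 12*sin(2*d)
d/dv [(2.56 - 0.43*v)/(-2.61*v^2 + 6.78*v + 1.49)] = (-1.1223*v^2 + 13.3632*v - 17.9975)/(6.8121*v^4 - 35.3916*v^3 + 38.1906*v^2 + 20.2044*v + 2.2201)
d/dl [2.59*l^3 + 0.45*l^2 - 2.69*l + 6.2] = 7.77*l^2 + 0.9*l - 2.69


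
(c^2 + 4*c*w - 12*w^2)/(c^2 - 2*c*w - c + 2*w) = (c + 6*w)/(c - 1)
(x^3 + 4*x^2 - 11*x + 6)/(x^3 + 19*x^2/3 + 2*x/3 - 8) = 3*(x - 1)/(3*x + 4)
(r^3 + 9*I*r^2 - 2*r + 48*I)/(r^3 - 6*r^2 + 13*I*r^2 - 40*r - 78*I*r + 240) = (r^2 + I*r + 6)/(r^2 + r*(-6 + 5*I) - 30*I)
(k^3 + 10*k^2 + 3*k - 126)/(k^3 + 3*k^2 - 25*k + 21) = (k + 6)/(k - 1)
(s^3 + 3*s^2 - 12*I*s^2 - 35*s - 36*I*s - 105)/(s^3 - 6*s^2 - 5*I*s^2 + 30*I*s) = (s^2 + s*(3 - 7*I) - 21*I)/(s*(s - 6))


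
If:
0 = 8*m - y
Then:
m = y/8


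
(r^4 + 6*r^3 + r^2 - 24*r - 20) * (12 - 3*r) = -3*r^5 - 6*r^4 + 69*r^3 + 84*r^2 - 228*r - 240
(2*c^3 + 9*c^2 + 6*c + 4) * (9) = 18*c^3 + 81*c^2 + 54*c + 36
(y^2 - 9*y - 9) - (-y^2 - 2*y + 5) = 2*y^2 - 7*y - 14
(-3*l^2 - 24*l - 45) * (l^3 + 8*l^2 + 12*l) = -3*l^5 - 48*l^4 - 273*l^3 - 648*l^2 - 540*l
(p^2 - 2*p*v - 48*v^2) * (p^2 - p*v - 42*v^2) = p^4 - 3*p^3*v - 88*p^2*v^2 + 132*p*v^3 + 2016*v^4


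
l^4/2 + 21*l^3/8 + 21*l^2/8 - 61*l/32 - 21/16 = (l/2 + 1)*(l - 3/4)*(l + 1/2)*(l + 7/2)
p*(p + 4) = p^2 + 4*p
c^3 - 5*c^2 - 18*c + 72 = (c - 6)*(c - 3)*(c + 4)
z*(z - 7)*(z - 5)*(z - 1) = z^4 - 13*z^3 + 47*z^2 - 35*z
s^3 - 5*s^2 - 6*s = s*(s - 6)*(s + 1)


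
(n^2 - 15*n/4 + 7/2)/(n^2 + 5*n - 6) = (4*n^2 - 15*n + 14)/(4*(n^2 + 5*n - 6))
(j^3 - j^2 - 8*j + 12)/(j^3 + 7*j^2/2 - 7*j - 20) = 2*(j^3 - j^2 - 8*j + 12)/(2*j^3 + 7*j^2 - 14*j - 40)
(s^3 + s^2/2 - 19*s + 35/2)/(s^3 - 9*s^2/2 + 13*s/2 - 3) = (2*s^2 + 3*s - 35)/(2*s^2 - 7*s + 6)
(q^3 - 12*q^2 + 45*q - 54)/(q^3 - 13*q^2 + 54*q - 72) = (q - 3)/(q - 4)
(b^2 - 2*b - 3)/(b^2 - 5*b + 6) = (b + 1)/(b - 2)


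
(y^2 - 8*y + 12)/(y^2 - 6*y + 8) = (y - 6)/(y - 4)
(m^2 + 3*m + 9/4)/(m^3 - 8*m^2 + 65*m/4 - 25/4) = (4*m^2 + 12*m + 9)/(4*m^3 - 32*m^2 + 65*m - 25)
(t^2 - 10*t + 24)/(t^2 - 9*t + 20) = (t - 6)/(t - 5)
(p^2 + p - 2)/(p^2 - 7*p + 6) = (p + 2)/(p - 6)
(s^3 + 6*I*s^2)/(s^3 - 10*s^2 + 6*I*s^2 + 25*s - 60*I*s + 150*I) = s^2/(s^2 - 10*s + 25)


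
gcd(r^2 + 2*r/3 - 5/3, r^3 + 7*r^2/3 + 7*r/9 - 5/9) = r + 5/3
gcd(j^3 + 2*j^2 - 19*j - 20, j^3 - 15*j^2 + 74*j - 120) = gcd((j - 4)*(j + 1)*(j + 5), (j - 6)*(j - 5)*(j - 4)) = j - 4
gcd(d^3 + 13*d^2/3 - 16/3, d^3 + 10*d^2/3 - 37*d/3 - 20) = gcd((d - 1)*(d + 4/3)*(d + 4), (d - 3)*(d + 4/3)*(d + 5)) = d + 4/3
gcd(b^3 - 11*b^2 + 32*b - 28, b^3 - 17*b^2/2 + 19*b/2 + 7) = b^2 - 9*b + 14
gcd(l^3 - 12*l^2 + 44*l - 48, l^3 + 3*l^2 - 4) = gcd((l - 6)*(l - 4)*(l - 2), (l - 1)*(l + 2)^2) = 1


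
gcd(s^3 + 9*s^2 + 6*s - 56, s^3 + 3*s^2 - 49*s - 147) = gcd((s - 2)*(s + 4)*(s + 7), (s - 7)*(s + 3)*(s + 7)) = s + 7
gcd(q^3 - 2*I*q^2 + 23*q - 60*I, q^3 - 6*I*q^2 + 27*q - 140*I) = q^2 + I*q + 20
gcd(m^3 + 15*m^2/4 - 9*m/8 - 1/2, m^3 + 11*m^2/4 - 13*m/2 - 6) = m + 4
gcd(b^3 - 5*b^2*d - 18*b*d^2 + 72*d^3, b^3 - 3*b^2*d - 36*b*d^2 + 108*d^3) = b^2 - 9*b*d + 18*d^2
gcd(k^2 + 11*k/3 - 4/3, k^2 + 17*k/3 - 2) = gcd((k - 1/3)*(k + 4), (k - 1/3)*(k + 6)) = k - 1/3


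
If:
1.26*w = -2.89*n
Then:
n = -0.43598615916955*w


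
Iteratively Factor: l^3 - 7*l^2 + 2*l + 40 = (l - 5)*(l^2 - 2*l - 8) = (l - 5)*(l + 2)*(l - 4)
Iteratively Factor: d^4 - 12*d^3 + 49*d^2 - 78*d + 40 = (d - 4)*(d^3 - 8*d^2 + 17*d - 10) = (d - 5)*(d - 4)*(d^2 - 3*d + 2) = (d - 5)*(d - 4)*(d - 2)*(d - 1)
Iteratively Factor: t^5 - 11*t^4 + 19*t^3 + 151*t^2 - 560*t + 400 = (t - 1)*(t^4 - 10*t^3 + 9*t^2 + 160*t - 400) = (t - 5)*(t - 1)*(t^3 - 5*t^2 - 16*t + 80) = (t - 5)^2*(t - 1)*(t^2 - 16) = (t - 5)^2*(t - 4)*(t - 1)*(t + 4)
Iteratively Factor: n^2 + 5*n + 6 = (n + 3)*(n + 2)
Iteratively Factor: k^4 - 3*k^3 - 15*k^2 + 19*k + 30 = (k + 3)*(k^3 - 6*k^2 + 3*k + 10) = (k - 5)*(k + 3)*(k^2 - k - 2) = (k - 5)*(k + 1)*(k + 3)*(k - 2)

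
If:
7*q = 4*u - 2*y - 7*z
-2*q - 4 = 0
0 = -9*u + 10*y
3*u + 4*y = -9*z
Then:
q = -2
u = -21/11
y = -189/110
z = 7/5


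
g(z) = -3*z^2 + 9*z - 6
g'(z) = 9 - 6*z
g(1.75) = 0.56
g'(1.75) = -1.50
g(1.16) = 0.40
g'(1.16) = 2.04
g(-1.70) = -29.97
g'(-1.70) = 19.20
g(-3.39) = -70.99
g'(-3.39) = 29.34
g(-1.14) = -20.16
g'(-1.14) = 15.84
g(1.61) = 0.71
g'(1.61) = -0.66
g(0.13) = -4.88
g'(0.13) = 8.22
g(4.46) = -25.53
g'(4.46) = -17.76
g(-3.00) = -60.00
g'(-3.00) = 27.00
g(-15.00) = -816.00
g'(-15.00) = 99.00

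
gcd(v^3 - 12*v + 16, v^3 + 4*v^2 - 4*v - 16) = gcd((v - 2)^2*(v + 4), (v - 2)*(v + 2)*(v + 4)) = v^2 + 2*v - 8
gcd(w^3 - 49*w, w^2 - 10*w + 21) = w - 7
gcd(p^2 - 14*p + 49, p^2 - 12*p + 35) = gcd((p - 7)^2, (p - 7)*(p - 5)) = p - 7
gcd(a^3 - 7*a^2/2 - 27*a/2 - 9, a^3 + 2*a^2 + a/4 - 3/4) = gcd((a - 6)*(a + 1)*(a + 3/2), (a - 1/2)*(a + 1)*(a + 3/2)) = a^2 + 5*a/2 + 3/2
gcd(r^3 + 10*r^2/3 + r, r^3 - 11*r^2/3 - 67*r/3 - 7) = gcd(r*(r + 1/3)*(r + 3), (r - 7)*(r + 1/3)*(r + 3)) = r^2 + 10*r/3 + 1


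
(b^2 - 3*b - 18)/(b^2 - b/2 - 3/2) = 2*(-b^2 + 3*b + 18)/(-2*b^2 + b + 3)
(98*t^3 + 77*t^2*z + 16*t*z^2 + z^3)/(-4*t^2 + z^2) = (49*t^2 + 14*t*z + z^2)/(-2*t + z)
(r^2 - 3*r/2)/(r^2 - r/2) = (2*r - 3)/(2*r - 1)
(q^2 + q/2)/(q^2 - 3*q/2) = (2*q + 1)/(2*q - 3)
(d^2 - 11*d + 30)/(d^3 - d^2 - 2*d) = (-d^2 + 11*d - 30)/(d*(-d^2 + d + 2))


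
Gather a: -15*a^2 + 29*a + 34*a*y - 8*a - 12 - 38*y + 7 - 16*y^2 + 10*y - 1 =-15*a^2 + a*(34*y + 21) - 16*y^2 - 28*y - 6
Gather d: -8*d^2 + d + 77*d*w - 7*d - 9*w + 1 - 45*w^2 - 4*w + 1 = -8*d^2 + d*(77*w - 6) - 45*w^2 - 13*w + 2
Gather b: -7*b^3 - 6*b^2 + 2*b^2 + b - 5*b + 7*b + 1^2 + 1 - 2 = -7*b^3 - 4*b^2 + 3*b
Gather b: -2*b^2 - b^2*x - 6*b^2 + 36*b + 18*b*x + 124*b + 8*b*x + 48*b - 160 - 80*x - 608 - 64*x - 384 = b^2*(-x - 8) + b*(26*x + 208) - 144*x - 1152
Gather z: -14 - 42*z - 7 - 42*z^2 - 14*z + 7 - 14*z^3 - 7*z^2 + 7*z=-14*z^3 - 49*z^2 - 49*z - 14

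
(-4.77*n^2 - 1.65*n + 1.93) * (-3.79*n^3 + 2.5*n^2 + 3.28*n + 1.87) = 18.0783*n^5 - 5.6715*n^4 - 27.0853*n^3 - 9.5069*n^2 + 3.2449*n + 3.6091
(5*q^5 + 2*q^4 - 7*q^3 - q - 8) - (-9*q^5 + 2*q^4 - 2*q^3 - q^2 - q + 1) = 14*q^5 - 5*q^3 + q^2 - 9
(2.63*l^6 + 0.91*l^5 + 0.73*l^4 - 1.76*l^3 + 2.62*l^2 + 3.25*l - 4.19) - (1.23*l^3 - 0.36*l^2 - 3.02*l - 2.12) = 2.63*l^6 + 0.91*l^5 + 0.73*l^4 - 2.99*l^3 + 2.98*l^2 + 6.27*l - 2.07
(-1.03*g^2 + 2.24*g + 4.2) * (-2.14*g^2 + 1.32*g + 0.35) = 2.2042*g^4 - 6.1532*g^3 - 6.3917*g^2 + 6.328*g + 1.47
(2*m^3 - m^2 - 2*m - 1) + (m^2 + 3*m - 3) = 2*m^3 + m - 4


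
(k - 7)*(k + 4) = k^2 - 3*k - 28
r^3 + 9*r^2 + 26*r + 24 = (r + 2)*(r + 3)*(r + 4)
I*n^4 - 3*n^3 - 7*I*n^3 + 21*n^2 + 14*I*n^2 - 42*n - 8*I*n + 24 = (n - 4)*(n - 2)*(n + 3*I)*(I*n - I)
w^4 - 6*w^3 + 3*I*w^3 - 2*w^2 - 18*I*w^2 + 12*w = w*(w - 6)*(w + I)*(w + 2*I)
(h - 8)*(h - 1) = h^2 - 9*h + 8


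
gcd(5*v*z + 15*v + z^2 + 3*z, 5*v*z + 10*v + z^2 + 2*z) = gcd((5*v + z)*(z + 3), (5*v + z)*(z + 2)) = 5*v + z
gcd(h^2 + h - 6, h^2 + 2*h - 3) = h + 3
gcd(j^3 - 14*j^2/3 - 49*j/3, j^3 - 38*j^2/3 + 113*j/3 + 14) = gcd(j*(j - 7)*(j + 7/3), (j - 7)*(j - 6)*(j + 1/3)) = j - 7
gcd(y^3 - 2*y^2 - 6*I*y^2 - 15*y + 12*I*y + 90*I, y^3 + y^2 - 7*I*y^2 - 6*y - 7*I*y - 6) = y - 6*I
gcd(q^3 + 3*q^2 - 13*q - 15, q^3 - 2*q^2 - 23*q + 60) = q^2 + 2*q - 15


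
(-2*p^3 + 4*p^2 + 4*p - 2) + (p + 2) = -2*p^3 + 4*p^2 + 5*p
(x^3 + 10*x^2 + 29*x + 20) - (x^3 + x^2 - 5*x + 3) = 9*x^2 + 34*x + 17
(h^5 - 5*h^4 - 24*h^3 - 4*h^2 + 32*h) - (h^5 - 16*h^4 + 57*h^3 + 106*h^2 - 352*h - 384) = 11*h^4 - 81*h^3 - 110*h^2 + 384*h + 384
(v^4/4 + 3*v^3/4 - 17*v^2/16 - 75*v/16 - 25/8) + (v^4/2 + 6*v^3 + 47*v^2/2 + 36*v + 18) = 3*v^4/4 + 27*v^3/4 + 359*v^2/16 + 501*v/16 + 119/8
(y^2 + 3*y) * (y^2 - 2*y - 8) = y^4 + y^3 - 14*y^2 - 24*y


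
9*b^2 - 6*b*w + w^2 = (-3*b + w)^2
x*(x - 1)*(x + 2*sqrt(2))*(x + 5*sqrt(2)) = x^4 - x^3 + 7*sqrt(2)*x^3 - 7*sqrt(2)*x^2 + 20*x^2 - 20*x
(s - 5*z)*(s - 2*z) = s^2 - 7*s*z + 10*z^2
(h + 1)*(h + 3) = h^2 + 4*h + 3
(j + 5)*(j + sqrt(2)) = j^2 + sqrt(2)*j + 5*j + 5*sqrt(2)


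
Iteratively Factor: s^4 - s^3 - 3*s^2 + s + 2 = (s - 1)*(s^3 - 3*s - 2) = (s - 1)*(s + 1)*(s^2 - s - 2) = (s - 1)*(s + 1)^2*(s - 2)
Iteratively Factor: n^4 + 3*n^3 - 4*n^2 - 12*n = (n + 3)*(n^3 - 4*n) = n*(n + 3)*(n^2 - 4) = n*(n + 2)*(n + 3)*(n - 2)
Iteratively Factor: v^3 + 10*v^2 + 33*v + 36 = (v + 4)*(v^2 + 6*v + 9) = (v + 3)*(v + 4)*(v + 3)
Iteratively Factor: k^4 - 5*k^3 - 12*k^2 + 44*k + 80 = (k + 2)*(k^3 - 7*k^2 + 2*k + 40) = (k - 5)*(k + 2)*(k^2 - 2*k - 8) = (k - 5)*(k - 4)*(k + 2)*(k + 2)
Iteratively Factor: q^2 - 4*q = (q - 4)*(q)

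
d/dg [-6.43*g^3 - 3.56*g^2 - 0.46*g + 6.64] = -19.29*g^2 - 7.12*g - 0.46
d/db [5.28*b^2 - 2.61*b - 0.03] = 10.56*b - 2.61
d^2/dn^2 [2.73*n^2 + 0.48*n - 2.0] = 5.46000000000000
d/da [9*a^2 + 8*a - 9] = 18*a + 8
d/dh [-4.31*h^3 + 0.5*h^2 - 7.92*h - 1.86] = -12.93*h^2 + 1.0*h - 7.92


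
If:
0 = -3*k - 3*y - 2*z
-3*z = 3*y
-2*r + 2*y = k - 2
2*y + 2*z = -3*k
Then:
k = 0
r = 1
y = 0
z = 0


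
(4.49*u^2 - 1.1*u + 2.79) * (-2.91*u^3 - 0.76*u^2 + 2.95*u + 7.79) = -13.0659*u^5 - 0.2114*u^4 + 5.9626*u^3 + 29.6117*u^2 - 0.3385*u + 21.7341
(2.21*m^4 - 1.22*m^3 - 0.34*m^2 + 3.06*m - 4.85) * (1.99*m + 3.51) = 4.3979*m^5 + 5.3293*m^4 - 4.9588*m^3 + 4.896*m^2 + 1.0891*m - 17.0235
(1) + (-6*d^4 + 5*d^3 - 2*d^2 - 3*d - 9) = -6*d^4 + 5*d^3 - 2*d^2 - 3*d - 8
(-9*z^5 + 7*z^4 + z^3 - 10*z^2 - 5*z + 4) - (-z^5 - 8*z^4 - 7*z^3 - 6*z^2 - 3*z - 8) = -8*z^5 + 15*z^4 + 8*z^3 - 4*z^2 - 2*z + 12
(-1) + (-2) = -3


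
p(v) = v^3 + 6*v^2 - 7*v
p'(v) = 3*v^2 + 12*v - 7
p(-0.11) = 0.84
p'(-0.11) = -8.28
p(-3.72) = 57.59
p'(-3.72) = -10.12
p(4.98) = 237.45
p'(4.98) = 127.16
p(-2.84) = 45.37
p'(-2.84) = -16.88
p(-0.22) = 1.82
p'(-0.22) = -9.49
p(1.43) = 5.18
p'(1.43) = 16.29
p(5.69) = 338.65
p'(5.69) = 158.41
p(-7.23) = -13.69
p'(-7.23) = 63.06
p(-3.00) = 48.00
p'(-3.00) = -16.00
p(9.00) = 1152.00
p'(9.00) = 344.00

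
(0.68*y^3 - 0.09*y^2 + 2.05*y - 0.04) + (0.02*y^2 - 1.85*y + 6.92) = 0.68*y^3 - 0.07*y^2 + 0.2*y + 6.88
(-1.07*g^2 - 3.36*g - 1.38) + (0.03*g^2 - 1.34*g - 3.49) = -1.04*g^2 - 4.7*g - 4.87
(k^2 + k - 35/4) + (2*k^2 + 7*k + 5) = 3*k^2 + 8*k - 15/4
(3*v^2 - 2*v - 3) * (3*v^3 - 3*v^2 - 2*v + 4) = 9*v^5 - 15*v^4 - 9*v^3 + 25*v^2 - 2*v - 12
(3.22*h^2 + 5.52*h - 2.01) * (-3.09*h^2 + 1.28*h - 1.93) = -9.9498*h^4 - 12.9352*h^3 + 7.0619*h^2 - 13.2264*h + 3.8793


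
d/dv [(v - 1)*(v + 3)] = 2*v + 2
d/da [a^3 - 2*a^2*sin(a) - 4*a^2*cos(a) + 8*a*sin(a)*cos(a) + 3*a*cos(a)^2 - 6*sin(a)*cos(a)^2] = 4*a^2*sin(a) - 2*a^2*cos(a) + 3*a^2 - 4*a*sin(a) - 3*a*sin(2*a) - 8*a*cos(a) + 8*a*cos(2*a) + 4*sin(2*a) - 3*cos(a)/2 + 3*cos(2*a)/2 - 9*cos(3*a)/2 + 3/2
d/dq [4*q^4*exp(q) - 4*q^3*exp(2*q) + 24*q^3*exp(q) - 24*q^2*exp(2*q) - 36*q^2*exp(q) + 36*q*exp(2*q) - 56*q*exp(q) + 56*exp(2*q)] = 4*(q^4 - 2*q^3*exp(q) + 10*q^3 - 15*q^2*exp(q) + 9*q^2 + 6*q*exp(q) - 32*q + 37*exp(q) - 14)*exp(q)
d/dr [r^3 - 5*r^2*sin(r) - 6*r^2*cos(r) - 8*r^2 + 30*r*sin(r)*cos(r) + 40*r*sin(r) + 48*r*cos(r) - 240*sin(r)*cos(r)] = 6*r^2*sin(r) - 5*r^2*cos(r) + 3*r^2 - 58*r*sin(r) + 28*r*cos(r) + 30*r*cos(2*r) - 16*r + 40*sin(r) + 15*sin(2*r) + 48*cos(r) - 240*cos(2*r)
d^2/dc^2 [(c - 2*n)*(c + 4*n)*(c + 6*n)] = 6*c + 16*n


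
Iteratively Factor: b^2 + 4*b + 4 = (b + 2)*(b + 2)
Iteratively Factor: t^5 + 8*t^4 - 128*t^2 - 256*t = (t + 4)*(t^4 + 4*t^3 - 16*t^2 - 64*t) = (t + 4)^2*(t^3 - 16*t) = (t - 4)*(t + 4)^2*(t^2 + 4*t) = t*(t - 4)*(t + 4)^2*(t + 4)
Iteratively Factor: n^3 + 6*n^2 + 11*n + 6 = (n + 3)*(n^2 + 3*n + 2) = (n + 2)*(n + 3)*(n + 1)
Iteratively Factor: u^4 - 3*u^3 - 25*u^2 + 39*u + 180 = (u - 4)*(u^3 + u^2 - 21*u - 45) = (u - 5)*(u - 4)*(u^2 + 6*u + 9) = (u - 5)*(u - 4)*(u + 3)*(u + 3)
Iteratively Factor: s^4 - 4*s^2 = (s + 2)*(s^3 - 2*s^2) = s*(s + 2)*(s^2 - 2*s) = s^2*(s + 2)*(s - 2)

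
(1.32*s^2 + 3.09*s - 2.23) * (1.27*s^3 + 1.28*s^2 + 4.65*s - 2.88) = 1.6764*s^5 + 5.6139*s^4 + 7.2611*s^3 + 7.7125*s^2 - 19.2687*s + 6.4224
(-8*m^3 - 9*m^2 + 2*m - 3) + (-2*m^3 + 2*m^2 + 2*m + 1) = -10*m^3 - 7*m^2 + 4*m - 2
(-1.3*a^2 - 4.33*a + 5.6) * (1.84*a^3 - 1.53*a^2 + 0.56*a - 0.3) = -2.392*a^5 - 5.9782*a^4 + 16.2009*a^3 - 10.6028*a^2 + 4.435*a - 1.68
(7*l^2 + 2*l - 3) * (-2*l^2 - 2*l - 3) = -14*l^4 - 18*l^3 - 19*l^2 + 9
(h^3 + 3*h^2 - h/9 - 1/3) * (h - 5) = h^4 - 2*h^3 - 136*h^2/9 + 2*h/9 + 5/3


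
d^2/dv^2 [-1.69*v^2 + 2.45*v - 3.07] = -3.38000000000000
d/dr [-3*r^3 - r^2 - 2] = r*(-9*r - 2)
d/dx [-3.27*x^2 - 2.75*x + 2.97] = -6.54*x - 2.75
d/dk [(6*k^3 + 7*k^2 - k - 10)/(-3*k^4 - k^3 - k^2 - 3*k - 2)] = 2*(9*k^6 + 21*k^5 - 4*k^4 - 79*k^3 - 44*k^2 - 24*k - 14)/(9*k^8 + 6*k^7 + 7*k^6 + 20*k^5 + 19*k^4 + 10*k^3 + 13*k^2 + 12*k + 4)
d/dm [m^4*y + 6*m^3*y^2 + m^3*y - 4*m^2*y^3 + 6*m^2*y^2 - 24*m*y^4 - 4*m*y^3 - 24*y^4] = y*(4*m^3 + 18*m^2*y + 3*m^2 - 8*m*y^2 + 12*m*y - 24*y^3 - 4*y^2)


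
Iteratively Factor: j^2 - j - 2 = (j - 2)*(j + 1)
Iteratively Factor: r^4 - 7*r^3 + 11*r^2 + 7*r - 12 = (r - 3)*(r^3 - 4*r^2 - r + 4) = (r - 3)*(r - 1)*(r^2 - 3*r - 4) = (r - 4)*(r - 3)*(r - 1)*(r + 1)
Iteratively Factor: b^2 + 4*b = (b)*(b + 4)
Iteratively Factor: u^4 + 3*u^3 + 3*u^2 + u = (u + 1)*(u^3 + 2*u^2 + u) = (u + 1)^2*(u^2 + u) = u*(u + 1)^2*(u + 1)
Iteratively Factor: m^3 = (m)*(m^2) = m^2*(m)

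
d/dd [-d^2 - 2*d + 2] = -2*d - 2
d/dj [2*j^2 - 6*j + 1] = 4*j - 6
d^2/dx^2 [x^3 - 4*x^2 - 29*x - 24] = 6*x - 8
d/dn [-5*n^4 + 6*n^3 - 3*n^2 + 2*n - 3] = -20*n^3 + 18*n^2 - 6*n + 2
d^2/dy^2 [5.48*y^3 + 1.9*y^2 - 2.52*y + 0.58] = 32.88*y + 3.8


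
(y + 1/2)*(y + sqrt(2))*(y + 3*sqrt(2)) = y^3 + y^2/2 + 4*sqrt(2)*y^2 + 2*sqrt(2)*y + 6*y + 3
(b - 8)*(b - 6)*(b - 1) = b^3 - 15*b^2 + 62*b - 48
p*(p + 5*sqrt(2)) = p^2 + 5*sqrt(2)*p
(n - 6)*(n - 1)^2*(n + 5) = n^4 - 3*n^3 - 27*n^2 + 59*n - 30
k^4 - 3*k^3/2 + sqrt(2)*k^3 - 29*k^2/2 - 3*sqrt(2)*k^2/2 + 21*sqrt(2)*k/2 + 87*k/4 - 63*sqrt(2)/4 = (k - 3/2)*(k - 3*sqrt(2)/2)*(k - sqrt(2))*(k + 7*sqrt(2)/2)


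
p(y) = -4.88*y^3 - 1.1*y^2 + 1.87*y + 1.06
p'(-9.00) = -1164.17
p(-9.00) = 3452.65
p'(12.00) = -2132.69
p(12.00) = -8567.54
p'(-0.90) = -8.01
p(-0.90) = 2.04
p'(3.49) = -184.12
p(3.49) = -213.25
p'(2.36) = -84.86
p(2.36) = -64.80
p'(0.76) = -8.26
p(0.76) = -0.30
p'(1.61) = -39.62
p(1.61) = -19.15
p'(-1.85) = -44.17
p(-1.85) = 24.73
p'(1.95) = -58.09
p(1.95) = -35.66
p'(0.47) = -2.40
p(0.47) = 1.19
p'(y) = -14.64*y^2 - 2.2*y + 1.87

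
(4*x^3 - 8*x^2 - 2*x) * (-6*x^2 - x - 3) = -24*x^5 + 44*x^4 + 8*x^3 + 26*x^2 + 6*x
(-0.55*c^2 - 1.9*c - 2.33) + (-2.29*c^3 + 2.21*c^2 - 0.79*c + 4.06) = -2.29*c^3 + 1.66*c^2 - 2.69*c + 1.73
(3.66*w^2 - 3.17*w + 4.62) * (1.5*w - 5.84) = 5.49*w^3 - 26.1294*w^2 + 25.4428*w - 26.9808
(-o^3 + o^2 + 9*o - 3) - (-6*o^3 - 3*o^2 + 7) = 5*o^3 + 4*o^2 + 9*o - 10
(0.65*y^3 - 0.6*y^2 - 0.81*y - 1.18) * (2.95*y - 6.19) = 1.9175*y^4 - 5.7935*y^3 + 1.3245*y^2 + 1.5329*y + 7.3042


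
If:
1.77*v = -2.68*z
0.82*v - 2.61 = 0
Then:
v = 3.18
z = -2.10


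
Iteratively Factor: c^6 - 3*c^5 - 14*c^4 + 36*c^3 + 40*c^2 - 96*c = (c - 4)*(c^5 + c^4 - 10*c^3 - 4*c^2 + 24*c) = c*(c - 4)*(c^4 + c^3 - 10*c^2 - 4*c + 24) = c*(c - 4)*(c + 3)*(c^3 - 2*c^2 - 4*c + 8) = c*(c - 4)*(c - 2)*(c + 3)*(c^2 - 4) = c*(c - 4)*(c - 2)^2*(c + 3)*(c + 2)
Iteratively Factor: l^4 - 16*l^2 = (l)*(l^3 - 16*l) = l*(l - 4)*(l^2 + 4*l) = l*(l - 4)*(l + 4)*(l)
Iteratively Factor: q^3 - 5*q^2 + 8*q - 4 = (q - 1)*(q^2 - 4*q + 4) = (q - 2)*(q - 1)*(q - 2)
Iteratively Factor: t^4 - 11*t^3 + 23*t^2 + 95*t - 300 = (t - 5)*(t^3 - 6*t^2 - 7*t + 60) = (t - 5)*(t - 4)*(t^2 - 2*t - 15) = (t - 5)*(t - 4)*(t + 3)*(t - 5)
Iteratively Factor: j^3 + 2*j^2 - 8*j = (j)*(j^2 + 2*j - 8) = j*(j + 4)*(j - 2)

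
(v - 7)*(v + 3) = v^2 - 4*v - 21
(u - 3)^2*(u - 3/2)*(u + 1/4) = u^4 - 29*u^3/4 + 129*u^2/8 - 9*u - 27/8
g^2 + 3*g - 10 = (g - 2)*(g + 5)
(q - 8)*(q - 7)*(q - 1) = q^3 - 16*q^2 + 71*q - 56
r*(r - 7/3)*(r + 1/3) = r^3 - 2*r^2 - 7*r/9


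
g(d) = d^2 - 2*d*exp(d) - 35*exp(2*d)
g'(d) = -2*d*exp(d) + 2*d - 70*exp(2*d) - 2*exp(d)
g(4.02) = -109023.14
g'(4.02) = -217734.12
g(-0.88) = -4.52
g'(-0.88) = -13.90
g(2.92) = -12132.03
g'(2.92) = -24204.08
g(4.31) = -194571.62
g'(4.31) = -388678.99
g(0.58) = -113.38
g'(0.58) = -227.78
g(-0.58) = -9.99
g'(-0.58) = -23.57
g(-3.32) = 11.22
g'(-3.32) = -6.56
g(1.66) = -982.82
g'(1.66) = -1960.88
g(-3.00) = 9.21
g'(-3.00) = -5.97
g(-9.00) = 81.00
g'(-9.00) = -18.00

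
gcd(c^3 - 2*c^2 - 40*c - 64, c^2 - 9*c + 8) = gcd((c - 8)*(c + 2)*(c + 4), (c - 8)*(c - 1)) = c - 8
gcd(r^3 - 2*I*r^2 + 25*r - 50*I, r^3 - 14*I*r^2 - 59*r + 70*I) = r^2 - 7*I*r - 10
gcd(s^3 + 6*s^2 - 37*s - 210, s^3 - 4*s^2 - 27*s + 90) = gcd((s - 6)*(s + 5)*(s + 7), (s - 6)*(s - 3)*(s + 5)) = s^2 - s - 30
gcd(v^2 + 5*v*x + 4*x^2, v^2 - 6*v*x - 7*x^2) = v + x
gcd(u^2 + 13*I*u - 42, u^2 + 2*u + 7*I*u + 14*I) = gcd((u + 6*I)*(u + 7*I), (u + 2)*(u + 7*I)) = u + 7*I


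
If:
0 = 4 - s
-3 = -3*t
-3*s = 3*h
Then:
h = -4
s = 4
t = 1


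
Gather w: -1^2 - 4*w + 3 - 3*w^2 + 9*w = -3*w^2 + 5*w + 2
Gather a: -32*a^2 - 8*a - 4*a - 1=-32*a^2 - 12*a - 1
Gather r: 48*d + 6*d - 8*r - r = 54*d - 9*r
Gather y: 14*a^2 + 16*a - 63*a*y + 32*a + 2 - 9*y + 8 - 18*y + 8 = 14*a^2 + 48*a + y*(-63*a - 27) + 18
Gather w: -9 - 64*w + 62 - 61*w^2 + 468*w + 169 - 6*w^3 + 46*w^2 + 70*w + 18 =-6*w^3 - 15*w^2 + 474*w + 240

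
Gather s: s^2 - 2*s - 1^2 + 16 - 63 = s^2 - 2*s - 48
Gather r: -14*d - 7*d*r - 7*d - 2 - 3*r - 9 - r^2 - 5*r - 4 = -21*d - r^2 + r*(-7*d - 8) - 15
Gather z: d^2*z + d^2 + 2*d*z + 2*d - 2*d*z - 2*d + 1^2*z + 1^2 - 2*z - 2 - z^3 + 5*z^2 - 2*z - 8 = d^2 - z^3 + 5*z^2 + z*(d^2 - 3) - 9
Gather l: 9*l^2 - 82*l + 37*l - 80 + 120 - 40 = 9*l^2 - 45*l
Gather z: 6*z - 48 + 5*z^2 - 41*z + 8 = 5*z^2 - 35*z - 40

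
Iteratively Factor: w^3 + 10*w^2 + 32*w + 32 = (w + 4)*(w^2 + 6*w + 8) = (w + 2)*(w + 4)*(w + 4)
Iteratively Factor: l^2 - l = (l - 1)*(l)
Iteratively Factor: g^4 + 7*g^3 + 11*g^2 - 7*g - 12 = (g + 1)*(g^3 + 6*g^2 + 5*g - 12) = (g + 1)*(g + 4)*(g^2 + 2*g - 3) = (g + 1)*(g + 3)*(g + 4)*(g - 1)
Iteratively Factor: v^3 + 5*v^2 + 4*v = (v)*(v^2 + 5*v + 4) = v*(v + 4)*(v + 1)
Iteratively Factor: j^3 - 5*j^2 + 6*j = (j - 3)*(j^2 - 2*j) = j*(j - 3)*(j - 2)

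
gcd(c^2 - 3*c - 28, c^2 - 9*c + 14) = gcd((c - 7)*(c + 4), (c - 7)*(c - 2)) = c - 7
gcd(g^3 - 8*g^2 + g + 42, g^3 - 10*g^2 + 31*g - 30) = g - 3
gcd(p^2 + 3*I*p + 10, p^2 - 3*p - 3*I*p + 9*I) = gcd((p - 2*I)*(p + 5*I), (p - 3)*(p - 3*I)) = 1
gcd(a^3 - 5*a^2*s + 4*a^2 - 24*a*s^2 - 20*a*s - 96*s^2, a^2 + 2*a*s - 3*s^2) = a + 3*s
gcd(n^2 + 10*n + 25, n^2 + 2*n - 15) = n + 5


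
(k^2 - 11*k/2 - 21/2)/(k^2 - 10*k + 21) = (k + 3/2)/(k - 3)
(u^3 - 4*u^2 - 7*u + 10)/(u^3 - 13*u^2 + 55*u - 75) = (u^2 + u - 2)/(u^2 - 8*u + 15)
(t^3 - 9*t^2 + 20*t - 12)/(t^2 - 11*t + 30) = (t^2 - 3*t + 2)/(t - 5)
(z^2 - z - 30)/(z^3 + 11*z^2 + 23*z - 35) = (z - 6)/(z^2 + 6*z - 7)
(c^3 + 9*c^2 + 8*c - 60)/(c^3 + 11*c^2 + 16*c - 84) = (c + 5)/(c + 7)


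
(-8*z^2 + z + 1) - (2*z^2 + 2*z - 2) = -10*z^2 - z + 3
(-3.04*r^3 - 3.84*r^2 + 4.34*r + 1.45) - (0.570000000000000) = -3.04*r^3 - 3.84*r^2 + 4.34*r + 0.88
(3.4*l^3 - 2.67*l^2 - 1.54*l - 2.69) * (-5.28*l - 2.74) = -17.952*l^4 + 4.7816*l^3 + 15.447*l^2 + 18.4228*l + 7.3706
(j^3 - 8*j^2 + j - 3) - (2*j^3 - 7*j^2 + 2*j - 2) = -j^3 - j^2 - j - 1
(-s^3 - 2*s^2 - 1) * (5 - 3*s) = 3*s^4 + s^3 - 10*s^2 + 3*s - 5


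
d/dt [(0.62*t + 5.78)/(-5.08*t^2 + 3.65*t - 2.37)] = (3.1496*t^2 + 58.7248*t - 22.5664)/(25.8064*t^4 - 37.084*t^3 + 37.4017*t^2 - 17.301*t + 5.6169)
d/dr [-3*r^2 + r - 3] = 1 - 6*r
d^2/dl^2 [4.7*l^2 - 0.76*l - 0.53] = 9.40000000000000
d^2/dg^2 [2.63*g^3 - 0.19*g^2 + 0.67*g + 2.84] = 15.78*g - 0.38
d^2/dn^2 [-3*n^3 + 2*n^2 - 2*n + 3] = 4 - 18*n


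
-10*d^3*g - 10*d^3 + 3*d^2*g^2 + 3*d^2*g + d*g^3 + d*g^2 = (-2*d + g)*(5*d + g)*(d*g + d)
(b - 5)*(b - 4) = b^2 - 9*b + 20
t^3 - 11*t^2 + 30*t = t*(t - 6)*(t - 5)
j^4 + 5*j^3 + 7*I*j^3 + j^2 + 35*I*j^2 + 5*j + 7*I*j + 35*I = (j + 5)*(j - I)*(j + I)*(j + 7*I)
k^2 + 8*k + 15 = (k + 3)*(k + 5)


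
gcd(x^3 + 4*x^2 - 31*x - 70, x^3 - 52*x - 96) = x + 2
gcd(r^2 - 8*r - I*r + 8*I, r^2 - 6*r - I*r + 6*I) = r - I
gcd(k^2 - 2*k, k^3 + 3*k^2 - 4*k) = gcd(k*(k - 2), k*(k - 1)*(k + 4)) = k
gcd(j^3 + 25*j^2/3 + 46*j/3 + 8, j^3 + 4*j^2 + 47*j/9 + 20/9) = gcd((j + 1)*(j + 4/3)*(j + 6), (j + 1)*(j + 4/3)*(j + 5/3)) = j^2 + 7*j/3 + 4/3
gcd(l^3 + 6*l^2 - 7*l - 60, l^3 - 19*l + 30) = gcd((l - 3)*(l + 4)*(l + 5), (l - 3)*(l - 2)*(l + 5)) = l^2 + 2*l - 15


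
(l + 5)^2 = l^2 + 10*l + 25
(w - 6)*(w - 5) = w^2 - 11*w + 30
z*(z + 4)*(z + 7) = z^3 + 11*z^2 + 28*z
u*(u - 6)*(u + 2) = u^3 - 4*u^2 - 12*u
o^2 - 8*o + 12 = (o - 6)*(o - 2)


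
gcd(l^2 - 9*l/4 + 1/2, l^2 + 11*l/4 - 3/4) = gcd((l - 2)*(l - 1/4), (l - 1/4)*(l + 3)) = l - 1/4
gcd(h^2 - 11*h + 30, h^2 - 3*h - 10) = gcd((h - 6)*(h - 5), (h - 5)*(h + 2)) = h - 5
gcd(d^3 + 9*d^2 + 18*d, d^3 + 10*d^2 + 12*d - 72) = d + 6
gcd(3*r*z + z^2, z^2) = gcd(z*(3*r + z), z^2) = z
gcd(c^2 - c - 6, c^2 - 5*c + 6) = c - 3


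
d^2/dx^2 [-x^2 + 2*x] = -2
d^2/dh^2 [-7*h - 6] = 0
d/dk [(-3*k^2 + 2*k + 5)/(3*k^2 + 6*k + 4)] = 2*(-12*k^2 - 27*k - 11)/(9*k^4 + 36*k^3 + 60*k^2 + 48*k + 16)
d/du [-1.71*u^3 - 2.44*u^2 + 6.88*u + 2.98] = -5.13*u^2 - 4.88*u + 6.88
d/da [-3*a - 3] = -3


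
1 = 1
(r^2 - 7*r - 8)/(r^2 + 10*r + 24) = (r^2 - 7*r - 8)/(r^2 + 10*r + 24)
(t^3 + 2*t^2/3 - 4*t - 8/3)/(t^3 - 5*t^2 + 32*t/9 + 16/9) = 3*(3*t^3 + 2*t^2 - 12*t - 8)/(9*t^3 - 45*t^2 + 32*t + 16)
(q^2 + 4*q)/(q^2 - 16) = q/(q - 4)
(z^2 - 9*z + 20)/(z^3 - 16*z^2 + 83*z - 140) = 1/(z - 7)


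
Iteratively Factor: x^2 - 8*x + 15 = (x - 5)*(x - 3)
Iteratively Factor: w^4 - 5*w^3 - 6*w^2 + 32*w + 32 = (w + 2)*(w^3 - 7*w^2 + 8*w + 16) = (w - 4)*(w + 2)*(w^2 - 3*w - 4) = (w - 4)^2*(w + 2)*(w + 1)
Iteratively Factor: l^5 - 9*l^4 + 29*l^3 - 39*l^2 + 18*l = (l - 1)*(l^4 - 8*l^3 + 21*l^2 - 18*l) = (l - 2)*(l - 1)*(l^3 - 6*l^2 + 9*l) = l*(l - 2)*(l - 1)*(l^2 - 6*l + 9) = l*(l - 3)*(l - 2)*(l - 1)*(l - 3)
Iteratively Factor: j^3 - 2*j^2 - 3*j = (j + 1)*(j^2 - 3*j) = j*(j + 1)*(j - 3)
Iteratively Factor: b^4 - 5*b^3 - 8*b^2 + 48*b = (b + 3)*(b^3 - 8*b^2 + 16*b) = (b - 4)*(b + 3)*(b^2 - 4*b) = (b - 4)^2*(b + 3)*(b)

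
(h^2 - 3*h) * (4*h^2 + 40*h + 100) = 4*h^4 + 28*h^3 - 20*h^2 - 300*h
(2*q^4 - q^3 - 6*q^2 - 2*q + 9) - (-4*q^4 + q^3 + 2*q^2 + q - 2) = 6*q^4 - 2*q^3 - 8*q^2 - 3*q + 11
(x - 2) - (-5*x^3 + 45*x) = 5*x^3 - 44*x - 2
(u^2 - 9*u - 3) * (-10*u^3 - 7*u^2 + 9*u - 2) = -10*u^5 + 83*u^4 + 102*u^3 - 62*u^2 - 9*u + 6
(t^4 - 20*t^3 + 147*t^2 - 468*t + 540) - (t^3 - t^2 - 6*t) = t^4 - 21*t^3 + 148*t^2 - 462*t + 540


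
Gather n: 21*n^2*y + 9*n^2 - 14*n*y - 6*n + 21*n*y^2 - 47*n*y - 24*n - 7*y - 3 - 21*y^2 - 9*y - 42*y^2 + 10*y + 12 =n^2*(21*y + 9) + n*(21*y^2 - 61*y - 30) - 63*y^2 - 6*y + 9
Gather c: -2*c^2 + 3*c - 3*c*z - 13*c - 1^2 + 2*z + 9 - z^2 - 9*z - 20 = -2*c^2 + c*(-3*z - 10) - z^2 - 7*z - 12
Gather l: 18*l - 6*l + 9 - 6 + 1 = 12*l + 4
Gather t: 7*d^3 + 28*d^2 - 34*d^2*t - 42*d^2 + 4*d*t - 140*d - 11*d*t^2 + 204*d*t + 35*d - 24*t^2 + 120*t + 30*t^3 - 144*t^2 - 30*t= 7*d^3 - 14*d^2 - 105*d + 30*t^3 + t^2*(-11*d - 168) + t*(-34*d^2 + 208*d + 90)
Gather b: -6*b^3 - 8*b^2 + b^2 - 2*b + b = -6*b^3 - 7*b^2 - b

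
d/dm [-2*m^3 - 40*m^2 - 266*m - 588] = -6*m^2 - 80*m - 266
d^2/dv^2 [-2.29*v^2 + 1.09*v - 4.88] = -4.58000000000000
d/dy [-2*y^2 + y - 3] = 1 - 4*y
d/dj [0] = 0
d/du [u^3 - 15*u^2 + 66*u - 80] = 3*u^2 - 30*u + 66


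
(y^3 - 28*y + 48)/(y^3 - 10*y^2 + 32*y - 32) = (y + 6)/(y - 4)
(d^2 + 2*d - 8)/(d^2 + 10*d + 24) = (d - 2)/(d + 6)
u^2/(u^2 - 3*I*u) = u/(u - 3*I)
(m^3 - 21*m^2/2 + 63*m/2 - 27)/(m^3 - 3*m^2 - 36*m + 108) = (m - 3/2)/(m + 6)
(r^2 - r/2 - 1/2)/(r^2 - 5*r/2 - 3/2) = (r - 1)/(r - 3)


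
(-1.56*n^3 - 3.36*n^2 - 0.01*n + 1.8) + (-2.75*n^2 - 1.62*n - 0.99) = -1.56*n^3 - 6.11*n^2 - 1.63*n + 0.81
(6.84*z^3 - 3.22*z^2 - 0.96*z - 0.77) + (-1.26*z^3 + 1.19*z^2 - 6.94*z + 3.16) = 5.58*z^3 - 2.03*z^2 - 7.9*z + 2.39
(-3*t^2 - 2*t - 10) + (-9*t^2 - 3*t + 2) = -12*t^2 - 5*t - 8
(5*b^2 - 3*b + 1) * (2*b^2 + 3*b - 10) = 10*b^4 + 9*b^3 - 57*b^2 + 33*b - 10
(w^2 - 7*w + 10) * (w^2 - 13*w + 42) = w^4 - 20*w^3 + 143*w^2 - 424*w + 420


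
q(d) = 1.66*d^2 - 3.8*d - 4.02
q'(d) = 3.32*d - 3.8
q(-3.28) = 26.30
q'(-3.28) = -14.69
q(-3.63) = 31.65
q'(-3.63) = -15.85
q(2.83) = -1.48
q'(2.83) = 5.60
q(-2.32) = 13.73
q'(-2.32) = -11.50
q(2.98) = -0.60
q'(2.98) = 6.09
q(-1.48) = 5.24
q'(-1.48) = -8.71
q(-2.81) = 19.77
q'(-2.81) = -13.13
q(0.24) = -4.84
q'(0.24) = -3.00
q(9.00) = 96.24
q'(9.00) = 26.08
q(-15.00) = 426.48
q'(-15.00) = -53.60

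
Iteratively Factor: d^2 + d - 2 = (d + 2)*(d - 1)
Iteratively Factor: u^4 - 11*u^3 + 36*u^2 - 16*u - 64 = (u - 4)*(u^3 - 7*u^2 + 8*u + 16) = (u - 4)^2*(u^2 - 3*u - 4) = (u - 4)^2*(u + 1)*(u - 4)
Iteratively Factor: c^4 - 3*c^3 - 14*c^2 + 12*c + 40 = (c + 2)*(c^3 - 5*c^2 - 4*c + 20) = (c - 5)*(c + 2)*(c^2 - 4) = (c - 5)*(c + 2)^2*(c - 2)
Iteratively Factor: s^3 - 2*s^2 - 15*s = (s + 3)*(s^2 - 5*s) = s*(s + 3)*(s - 5)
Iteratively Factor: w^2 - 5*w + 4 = (w - 4)*(w - 1)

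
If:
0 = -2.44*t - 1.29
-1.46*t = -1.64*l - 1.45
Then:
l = -1.35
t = -0.53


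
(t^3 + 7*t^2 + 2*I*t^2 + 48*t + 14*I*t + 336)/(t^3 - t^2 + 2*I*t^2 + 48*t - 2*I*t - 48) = (t + 7)/(t - 1)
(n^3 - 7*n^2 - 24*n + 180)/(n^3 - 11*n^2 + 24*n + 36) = (n + 5)/(n + 1)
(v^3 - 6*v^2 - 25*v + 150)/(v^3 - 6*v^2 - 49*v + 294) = (v^2 - 25)/(v^2 - 49)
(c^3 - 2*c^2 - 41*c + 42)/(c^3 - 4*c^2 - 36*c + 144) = (c^2 - 8*c + 7)/(c^2 - 10*c + 24)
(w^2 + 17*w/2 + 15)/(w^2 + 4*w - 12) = (w + 5/2)/(w - 2)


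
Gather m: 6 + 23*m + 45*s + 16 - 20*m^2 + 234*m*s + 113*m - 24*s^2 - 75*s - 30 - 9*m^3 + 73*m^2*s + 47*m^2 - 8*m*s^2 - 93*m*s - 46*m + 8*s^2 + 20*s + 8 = -9*m^3 + m^2*(73*s + 27) + m*(-8*s^2 + 141*s + 90) - 16*s^2 - 10*s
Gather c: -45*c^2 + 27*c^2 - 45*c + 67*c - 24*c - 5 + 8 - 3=-18*c^2 - 2*c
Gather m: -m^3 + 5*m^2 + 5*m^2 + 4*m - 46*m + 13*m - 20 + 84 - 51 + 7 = -m^3 + 10*m^2 - 29*m + 20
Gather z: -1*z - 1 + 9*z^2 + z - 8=9*z^2 - 9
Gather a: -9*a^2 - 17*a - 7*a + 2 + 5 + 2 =-9*a^2 - 24*a + 9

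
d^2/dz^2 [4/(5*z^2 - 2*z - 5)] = 8*(25*z^2 - 10*z - 4*(5*z - 1)^2 - 25)/(-5*z^2 + 2*z + 5)^3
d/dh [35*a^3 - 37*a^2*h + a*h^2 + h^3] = -37*a^2 + 2*a*h + 3*h^2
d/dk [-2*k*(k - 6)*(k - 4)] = -6*k^2 + 40*k - 48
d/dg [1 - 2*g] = -2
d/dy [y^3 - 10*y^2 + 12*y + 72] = 3*y^2 - 20*y + 12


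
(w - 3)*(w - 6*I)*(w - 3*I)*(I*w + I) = I*w^4 + 9*w^3 - 2*I*w^3 - 18*w^2 - 21*I*w^2 - 27*w + 36*I*w + 54*I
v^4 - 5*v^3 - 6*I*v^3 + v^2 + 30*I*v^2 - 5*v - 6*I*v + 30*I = (v - 5)*(v - 6*I)*(v - I)*(v + I)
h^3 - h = h*(h - 1)*(h + 1)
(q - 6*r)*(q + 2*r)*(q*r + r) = q^3*r - 4*q^2*r^2 + q^2*r - 12*q*r^3 - 4*q*r^2 - 12*r^3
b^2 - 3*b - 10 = (b - 5)*(b + 2)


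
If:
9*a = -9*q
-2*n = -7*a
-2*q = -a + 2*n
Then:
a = 0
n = 0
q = 0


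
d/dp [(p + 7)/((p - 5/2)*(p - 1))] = 4*(-p^2 - 14*p + 27)/(4*p^4 - 28*p^3 + 69*p^2 - 70*p + 25)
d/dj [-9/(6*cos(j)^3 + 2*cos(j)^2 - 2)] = -9*(9*cos(j) + 2)*sin(j)*cos(j)/(2*(3*cos(j)^3 + cos(j)^2 - 1)^2)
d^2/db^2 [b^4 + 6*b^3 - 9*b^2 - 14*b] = 12*b^2 + 36*b - 18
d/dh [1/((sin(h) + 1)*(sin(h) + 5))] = -2*(sin(h) + 3)*cos(h)/((sin(h) + 1)^2*(sin(h) + 5)^2)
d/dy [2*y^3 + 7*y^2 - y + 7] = 6*y^2 + 14*y - 1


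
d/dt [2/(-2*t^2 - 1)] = 8*t/(2*t^2 + 1)^2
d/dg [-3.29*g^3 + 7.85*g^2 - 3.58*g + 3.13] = -9.87*g^2 + 15.7*g - 3.58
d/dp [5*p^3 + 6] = 15*p^2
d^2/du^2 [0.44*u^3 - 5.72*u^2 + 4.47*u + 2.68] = 2.64*u - 11.44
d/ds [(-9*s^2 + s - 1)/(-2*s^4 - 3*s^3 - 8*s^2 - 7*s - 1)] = (-36*s^5 - 21*s^4 - 2*s^3 + 62*s^2 + 2*s - 8)/(4*s^8 + 12*s^7 + 41*s^6 + 76*s^5 + 110*s^4 + 118*s^3 + 65*s^2 + 14*s + 1)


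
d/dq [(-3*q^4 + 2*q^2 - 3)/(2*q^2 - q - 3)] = (-12*q^5 + 9*q^4 + 36*q^3 - 2*q^2 - 3)/(4*q^4 - 4*q^3 - 11*q^2 + 6*q + 9)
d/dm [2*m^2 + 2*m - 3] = 4*m + 2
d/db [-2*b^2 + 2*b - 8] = 2 - 4*b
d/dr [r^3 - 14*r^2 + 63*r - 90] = 3*r^2 - 28*r + 63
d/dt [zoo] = 0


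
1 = 1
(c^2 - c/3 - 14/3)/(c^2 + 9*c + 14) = (c - 7/3)/(c + 7)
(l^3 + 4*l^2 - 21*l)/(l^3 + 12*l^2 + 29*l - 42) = l*(l - 3)/(l^2 + 5*l - 6)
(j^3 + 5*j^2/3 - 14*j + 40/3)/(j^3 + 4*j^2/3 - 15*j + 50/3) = (3*j - 4)/(3*j - 5)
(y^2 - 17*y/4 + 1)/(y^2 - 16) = (y - 1/4)/(y + 4)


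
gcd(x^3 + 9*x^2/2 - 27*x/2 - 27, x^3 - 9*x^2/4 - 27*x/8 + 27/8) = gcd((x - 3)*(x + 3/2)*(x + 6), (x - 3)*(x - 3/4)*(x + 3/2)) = x^2 - 3*x/2 - 9/2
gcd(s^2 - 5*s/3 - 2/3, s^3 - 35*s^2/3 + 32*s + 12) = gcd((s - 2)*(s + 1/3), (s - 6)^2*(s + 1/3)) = s + 1/3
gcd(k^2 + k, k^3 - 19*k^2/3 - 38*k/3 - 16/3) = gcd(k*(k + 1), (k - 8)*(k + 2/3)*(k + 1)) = k + 1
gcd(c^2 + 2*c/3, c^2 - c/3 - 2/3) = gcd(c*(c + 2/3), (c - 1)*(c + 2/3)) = c + 2/3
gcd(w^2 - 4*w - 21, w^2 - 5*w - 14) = w - 7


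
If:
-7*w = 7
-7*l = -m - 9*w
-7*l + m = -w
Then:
No Solution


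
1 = 1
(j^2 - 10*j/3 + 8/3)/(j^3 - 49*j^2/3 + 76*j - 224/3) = (j - 2)/(j^2 - 15*j + 56)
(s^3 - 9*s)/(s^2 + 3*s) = s - 3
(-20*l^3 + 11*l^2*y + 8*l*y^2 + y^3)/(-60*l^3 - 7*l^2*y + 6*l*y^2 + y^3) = (-l + y)/(-3*l + y)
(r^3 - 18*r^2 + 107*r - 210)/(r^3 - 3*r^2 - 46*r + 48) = (r^3 - 18*r^2 + 107*r - 210)/(r^3 - 3*r^2 - 46*r + 48)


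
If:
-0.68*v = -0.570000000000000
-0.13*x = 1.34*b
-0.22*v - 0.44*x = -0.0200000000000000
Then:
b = 0.04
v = 0.84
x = -0.37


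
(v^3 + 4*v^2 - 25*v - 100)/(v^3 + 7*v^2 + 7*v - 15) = (v^2 - v - 20)/(v^2 + 2*v - 3)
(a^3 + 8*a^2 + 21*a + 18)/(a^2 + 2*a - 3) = (a^2 + 5*a + 6)/(a - 1)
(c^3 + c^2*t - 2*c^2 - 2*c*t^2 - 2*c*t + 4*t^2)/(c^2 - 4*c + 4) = (c^2 + c*t - 2*t^2)/(c - 2)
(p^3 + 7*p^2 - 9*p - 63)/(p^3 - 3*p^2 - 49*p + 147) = (p + 3)/(p - 7)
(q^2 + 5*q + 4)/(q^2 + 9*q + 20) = (q + 1)/(q + 5)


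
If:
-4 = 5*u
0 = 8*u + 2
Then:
No Solution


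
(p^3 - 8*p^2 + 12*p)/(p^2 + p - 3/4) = 4*p*(p^2 - 8*p + 12)/(4*p^2 + 4*p - 3)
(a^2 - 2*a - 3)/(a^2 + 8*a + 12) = (a^2 - 2*a - 3)/(a^2 + 8*a + 12)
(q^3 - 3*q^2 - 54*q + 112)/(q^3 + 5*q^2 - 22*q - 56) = (q^2 - 10*q + 16)/(q^2 - 2*q - 8)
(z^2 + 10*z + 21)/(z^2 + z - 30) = (z^2 + 10*z + 21)/(z^2 + z - 30)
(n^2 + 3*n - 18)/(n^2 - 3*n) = (n + 6)/n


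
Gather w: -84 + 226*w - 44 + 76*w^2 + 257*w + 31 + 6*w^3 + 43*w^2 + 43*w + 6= 6*w^3 + 119*w^2 + 526*w - 91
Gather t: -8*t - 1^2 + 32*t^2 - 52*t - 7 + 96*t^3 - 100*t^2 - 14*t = 96*t^3 - 68*t^2 - 74*t - 8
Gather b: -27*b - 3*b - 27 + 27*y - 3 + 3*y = -30*b + 30*y - 30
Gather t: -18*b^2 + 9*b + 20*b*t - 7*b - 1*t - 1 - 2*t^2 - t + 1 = -18*b^2 + 2*b - 2*t^2 + t*(20*b - 2)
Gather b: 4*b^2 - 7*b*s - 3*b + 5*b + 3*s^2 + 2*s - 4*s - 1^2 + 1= 4*b^2 + b*(2 - 7*s) + 3*s^2 - 2*s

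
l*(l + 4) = l^2 + 4*l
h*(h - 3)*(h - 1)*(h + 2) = h^4 - 2*h^3 - 5*h^2 + 6*h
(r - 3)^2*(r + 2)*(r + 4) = r^4 - 19*r^2 + 6*r + 72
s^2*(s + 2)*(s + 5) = s^4 + 7*s^3 + 10*s^2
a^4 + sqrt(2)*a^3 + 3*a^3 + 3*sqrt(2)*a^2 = a^2*(a + 3)*(a + sqrt(2))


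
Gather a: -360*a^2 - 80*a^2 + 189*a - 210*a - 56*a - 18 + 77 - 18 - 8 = -440*a^2 - 77*a + 33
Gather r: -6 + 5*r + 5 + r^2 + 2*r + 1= r^2 + 7*r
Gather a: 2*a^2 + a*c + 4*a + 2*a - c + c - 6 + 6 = 2*a^2 + a*(c + 6)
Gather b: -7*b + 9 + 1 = 10 - 7*b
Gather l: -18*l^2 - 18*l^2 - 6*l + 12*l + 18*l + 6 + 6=-36*l^2 + 24*l + 12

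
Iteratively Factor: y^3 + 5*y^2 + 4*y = (y + 4)*(y^2 + y) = (y + 1)*(y + 4)*(y)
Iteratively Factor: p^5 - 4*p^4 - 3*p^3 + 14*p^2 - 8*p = (p - 4)*(p^4 - 3*p^2 + 2*p) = (p - 4)*(p - 1)*(p^3 + p^2 - 2*p) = p*(p - 4)*(p - 1)*(p^2 + p - 2) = p*(p - 4)*(p - 1)*(p + 2)*(p - 1)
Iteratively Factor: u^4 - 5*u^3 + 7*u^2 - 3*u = (u - 1)*(u^3 - 4*u^2 + 3*u) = (u - 1)^2*(u^2 - 3*u) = (u - 3)*(u - 1)^2*(u)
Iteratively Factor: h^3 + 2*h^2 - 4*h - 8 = (h - 2)*(h^2 + 4*h + 4) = (h - 2)*(h + 2)*(h + 2)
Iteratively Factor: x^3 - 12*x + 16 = (x - 2)*(x^2 + 2*x - 8) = (x - 2)^2*(x + 4)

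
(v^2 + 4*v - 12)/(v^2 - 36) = (v - 2)/(v - 6)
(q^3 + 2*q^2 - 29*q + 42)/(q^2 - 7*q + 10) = (q^2 + 4*q - 21)/(q - 5)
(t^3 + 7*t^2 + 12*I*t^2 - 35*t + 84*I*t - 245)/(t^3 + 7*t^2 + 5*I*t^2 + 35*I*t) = (t + 7*I)/t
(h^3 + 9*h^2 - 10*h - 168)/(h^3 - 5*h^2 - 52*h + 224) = (h + 6)/(h - 8)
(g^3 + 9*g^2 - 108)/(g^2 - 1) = (g^3 + 9*g^2 - 108)/(g^2 - 1)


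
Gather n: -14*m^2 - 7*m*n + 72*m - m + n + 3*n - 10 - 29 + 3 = -14*m^2 + 71*m + n*(4 - 7*m) - 36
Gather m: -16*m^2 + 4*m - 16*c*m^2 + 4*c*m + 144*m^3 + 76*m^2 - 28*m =144*m^3 + m^2*(60 - 16*c) + m*(4*c - 24)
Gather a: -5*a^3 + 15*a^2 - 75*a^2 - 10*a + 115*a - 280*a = -5*a^3 - 60*a^2 - 175*a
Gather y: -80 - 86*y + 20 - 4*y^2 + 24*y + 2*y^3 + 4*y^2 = 2*y^3 - 62*y - 60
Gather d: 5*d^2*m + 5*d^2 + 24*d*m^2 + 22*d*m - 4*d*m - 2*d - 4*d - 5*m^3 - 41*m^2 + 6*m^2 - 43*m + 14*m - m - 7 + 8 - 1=d^2*(5*m + 5) + d*(24*m^2 + 18*m - 6) - 5*m^3 - 35*m^2 - 30*m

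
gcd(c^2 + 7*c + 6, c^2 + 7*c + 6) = c^2 + 7*c + 6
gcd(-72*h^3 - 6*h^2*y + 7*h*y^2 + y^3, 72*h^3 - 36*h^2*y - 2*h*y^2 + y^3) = 6*h + y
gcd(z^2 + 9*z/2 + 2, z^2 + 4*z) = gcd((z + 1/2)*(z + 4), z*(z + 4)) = z + 4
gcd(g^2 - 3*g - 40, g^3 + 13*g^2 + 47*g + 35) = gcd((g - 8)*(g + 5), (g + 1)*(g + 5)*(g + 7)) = g + 5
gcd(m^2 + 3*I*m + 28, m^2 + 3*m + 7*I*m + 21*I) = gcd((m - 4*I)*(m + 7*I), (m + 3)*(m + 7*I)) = m + 7*I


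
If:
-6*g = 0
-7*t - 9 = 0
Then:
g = 0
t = -9/7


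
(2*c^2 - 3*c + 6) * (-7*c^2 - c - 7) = -14*c^4 + 19*c^3 - 53*c^2 + 15*c - 42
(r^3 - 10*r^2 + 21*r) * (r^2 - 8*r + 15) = r^5 - 18*r^4 + 116*r^3 - 318*r^2 + 315*r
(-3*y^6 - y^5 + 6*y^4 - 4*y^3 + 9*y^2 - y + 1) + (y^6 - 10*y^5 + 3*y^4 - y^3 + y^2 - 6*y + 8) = -2*y^6 - 11*y^5 + 9*y^4 - 5*y^3 + 10*y^2 - 7*y + 9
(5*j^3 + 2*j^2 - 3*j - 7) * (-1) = -5*j^3 - 2*j^2 + 3*j + 7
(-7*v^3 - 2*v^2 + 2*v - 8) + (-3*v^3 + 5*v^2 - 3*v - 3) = -10*v^3 + 3*v^2 - v - 11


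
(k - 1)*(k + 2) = k^2 + k - 2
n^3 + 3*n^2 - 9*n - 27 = (n - 3)*(n + 3)^2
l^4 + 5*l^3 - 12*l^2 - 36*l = l*(l - 3)*(l + 2)*(l + 6)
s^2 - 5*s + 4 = (s - 4)*(s - 1)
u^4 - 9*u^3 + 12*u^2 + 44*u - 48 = (u - 6)*(u - 4)*(u - 1)*(u + 2)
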